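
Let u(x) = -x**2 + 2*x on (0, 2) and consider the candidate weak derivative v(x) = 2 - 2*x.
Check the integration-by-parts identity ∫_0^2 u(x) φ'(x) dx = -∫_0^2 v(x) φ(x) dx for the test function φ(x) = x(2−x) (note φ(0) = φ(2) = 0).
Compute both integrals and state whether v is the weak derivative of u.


LHS = 0, RHS = 0. Yes, v = u' weakly.

u(x) = -x**2 + 2*x, classical derivative u'(x) = 2 - 2*x.
φ(x) = x(2−x), so φ'(x) = 2 - 2*x.
Note φ(0) = φ(2) = 0, so the boundary term u·φ vanishes.
LHS = ∫_0^2 u(x) φ'(x) dx = ∫_0^2 (2*x^3 - 6*x^2 + 4*x) dx. Term by term:
  ∫_0^2 2*x^3 dx = 8;  ∫_0^2 -6*x^2 dx = -16;  ∫_0^2 4*x dx = 8.
Sum: 8 − 16 + 8 = 0.
So LHS = 0.
∫_0^2 v(x) φ(x) dx = ∫_0^2 (2*x^3 - 6*x^2 + 4*x) dx. Term by term:
  ∫_0^2 2*x^3 dx = 8;  ∫_0^2 -6*x^2 dx = -16;  ∫_0^2 4*x dx = 8.
Sum: 8 − 16 + 8 = 0.
So RHS = -∫_0^2 v(x) φ(x) dx = 0.
LHS = RHS, so the identity holds for this test φ.
Moreover u is smooth here and v(x) = u'(x) = 2 - 2*x pointwise, so the identity holds for every test function. Hence v is the weak derivative of u.


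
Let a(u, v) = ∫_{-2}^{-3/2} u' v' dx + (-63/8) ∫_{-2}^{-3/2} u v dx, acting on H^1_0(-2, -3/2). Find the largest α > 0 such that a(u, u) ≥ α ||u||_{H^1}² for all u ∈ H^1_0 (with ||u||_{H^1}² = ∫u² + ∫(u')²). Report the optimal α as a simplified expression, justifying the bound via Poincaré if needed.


α = (-63 + 32*π^2)/(8*(1 + 4*π^2))

Coercivity of a(·,·) on H^1_0(-2, -3/2) means a(u, u) ≥ α ||u||_{H^1}² for every u ∈ H^1_0.
The interval has length L = 1/2, and Poincaré/coercivity depend only on L. Here a(u, u) = ∫(u')² + (-63/8)·∫u².
Here c = -63/8 < 0 with |c| < (π/L)² = 4*π^2, so coercivity still holds. The condition a(u,u) ≥ α||u||_{H^1}² reads (1−α)∫(u')² ≥ (α−c)∫u². Any admissible α is ≤ 1 (rapidly oscillating u have ∫u²/∫(u')² → 0), and α = 1 would force 0 ≥ (1−c)∫u², impossible since c < 1; so 1−α > 0. By the sharp Poincaré inequality on H^1_0 of an interval of length L, ∫(u')² ≥ (π/L)²∫u² with equality for the first sine mode sin(π(x−x₀)/L) (x₀ the left endpoint), so the inequality holds for all u iff (1−α)(π/L)² ≥ α − c, i.e. α ≤ ((π/L)² + c)/((π/L)² + 1) = (1 + c(L/π)²)/(1 + (L/π)²). (Direct route, valid since c ≤ 0: Poincaré gives c∫u² ≥ c(L/π)²∫(u')², so a(u,u) ≥ (1 + c(L/π)²)∫(u')², while ||u||_{H^1}² ≤ (1 + (L/π)²)∫(u')²; dividing yields the same α.) With (π/L)² = 4*π^2 and c = -63/8, the largest admissible constant is α = ((π/L)² + c)/((π/L)² + 1).
Simplifying, α = (-63 + 32*π^2)/(8*(1 + 4*π^2)).


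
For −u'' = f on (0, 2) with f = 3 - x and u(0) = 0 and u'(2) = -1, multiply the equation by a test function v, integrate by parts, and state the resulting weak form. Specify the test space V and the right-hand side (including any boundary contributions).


V = {v ∈ H^1(0, 2) : v(0) = 0} (test functions vanish at x = 0 where u is specified); weak form: ∫_0^2 u'v' dx = ∫_0^2 (3 - x) v dx − v(2) for all v ∈ V.

Multiply both sides by a test function v and integrate from 0 to 2:
  ∫_0^2 −u''(x) v(x) dx = ∫_0^2 f(x) v(x) dx.
Integrate the LHS by parts once:
  ∫_0^2 −u'' v dx = −[u'(x) v(x)]_0^2 + ∫_0^2 u'(x) v'(x) dx.
Thus ∫_0^2 u'(x) v'(x) dx = ∫_0^2 f(x) v(x) dx + [u'(x) v(x)]_0^2.
Choose V so that boundary terms are either known or forced to vanish.
Mixed BC: u(0) = 0 (Dirichlet) and u'(2) = -1 (Neumann). Define V = {v ∈ H^1(0, 2) : v(0) = 0}. Then [u' v]_0^2 = u'(2)·v(2) − u'(0)·0 = − v(2).
Weak formulation: find u (satisfying any essential BC) such that ∫_0^2 u'(x) v'(x) dx = ∫_0^2 f v dx − v(2) for all v ∈ V (Dirichlet at 0 absorbed into V; Neumann datum at x = 2 contributes the boundary term).
Substituting f(x) = 3 - x, the right-hand side is ∫_0^2 (3 - x) v dx − v(2).


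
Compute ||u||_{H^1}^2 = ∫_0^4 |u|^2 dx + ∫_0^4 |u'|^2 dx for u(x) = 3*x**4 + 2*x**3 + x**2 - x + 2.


||u||_{H^1}^2 = 12557356/15

The H^1 norm (squared) on an interval (0, L) is
  ||u||_{H^1}^2 = ∫_0^L u(x)^2 dx + ∫_0^L u'(x)^2 dx.
Compute u'(x) = 12*x**3 + 6*x**2 + 2*x - 1.
Then u(x)^2 = 9*x**8 + 12*x**7 + 10*x**6 - 2*x**5 + 9*x**4 + 6*x**3 + 5*x**2 - 4*x + 4 and u'(x)^2 = 144*x**6 + 144*x**5 + 84*x**4 - 8*x**2 - 4*x + 1.
Integrate each monomial from 0 to 4 using ∫_0^4 c·x^n dx = c·4^(n+1)/(n+1):
  ∫_0^4 u(x)^2 dx = ∫_0^4 (9*x^8 + 12*x^7 + 10*x^6 - 2*x^5 + 9*x^4 + 6*x^3 + 5*x^2 - 4*x + 4) dx. Term by term:
    ∫_0^4 9*x^8 dx = 262144;  ∫_0^4 12*x^7 dx = 98304;  ∫_0^4 10*x^6 dx = 163840/7;
    ∫_0^4 -2*x^5 dx = -4096/3;  ∫_0^4 9*x^4 dx = 9216/5;  ∫_0^4 6*x^3 dx = 384;
    ∫_0^4 5*x^2 dx = 320/3;  ∫_0^4 -4*x dx = -32;  ∫_0^4 4 dx = 16.
  Sum: 262144 + 98304 + 163840/7 − 4096/3 + 9216/5 + 384 + 320/3 − 32 + 16 = 40404656/105.
  ∫_0^4 u'(x)^2 dx = ∫_0^4 (144*x^6 + 144*x^5 + 84*x^4 - 8*x^2 - 4*x + 1) dx. Term by term:
    ∫_0^4 144*x^6 dx = 2359296/7;  ∫_0^4 144*x^5 dx = 98304;  ∫_0^4 84*x^4 dx = 86016/5;
    ∫_0^4 -8*x^2 dx = -512/3;  ∫_0^4 -4*x dx = -32;  ∫_0^4 1 dx = 4.
  Sum: 2359296/7 + 98304 + 86016/5 − 512/3 − 32 + 4 = 47496836/105.
Adding: ||u||_{H^1}^2 = 40404656/105 + 47496836/105 = 12557356/15.


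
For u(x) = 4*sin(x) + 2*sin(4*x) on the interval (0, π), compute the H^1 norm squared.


||u||_{H^1(0,π)}^2 = 50*π

u'(x) = 4*cos(x) + 8*cos(4*x).
Expand u² and (u')² and integrate term by term on (0, π), using: for integers n ≥ 1, ∫_0^π sin²(nx) dx = ∫_0^π cos²(nx) dx = π/2; for n ≠ n', ∫_0^π sin(nx)sin(n'x) dx = ∫_0^π cos(nx)cos(n'x) dx = 0; and by product-to-sum, ∫_0^π sin(nx)cos(n'x) dx = ½∫_0^π [sin((n+n')x) + sin((n−n')x)] dx, which is 0 when n+n' is even and 2n/(n²−n'²) when n+n' is odd (it need not vanish on (0, π)).
  u² squared terms: (2)²·∫sin(4x)² dx = 4·π/2 = 2*π;  (4)²·∫sin(x)² dx = 16·π/2 = 8*π.
  u² cross terms: 2·(2)·(4)·∫sin(4x)·sin(x) dx = 16·(0) = 0.
  So ∫_0^π u² dx = 2*π + 8*π + 0 = 10*π.
  (u')² squared terms: (4)²·∫cos(x)² dx = 16·π/2 = 8*π;  (8)²·∫cos(4x)² dx = 64·π/2 = 32*π.
  (u')² cross terms: 2·(4)·(8)·∫cos(x)·cos(4x) dx = 64·(0) = 0.
  So ∫_0^π (u')² dx = 8*π + 32*π + 0 = 40*π.
||u||_{H^1}^2 = (10*π) + (40*π) = 50*π.


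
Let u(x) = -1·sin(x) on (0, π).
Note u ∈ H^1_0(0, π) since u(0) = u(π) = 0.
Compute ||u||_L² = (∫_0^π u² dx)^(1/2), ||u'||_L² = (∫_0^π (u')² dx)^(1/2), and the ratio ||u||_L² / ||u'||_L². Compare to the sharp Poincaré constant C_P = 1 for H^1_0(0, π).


||u||_L² / ||u'||_L² = 1 = C_P.

u(x) = -1·sin(x), so u'(x) = -cos(x).
Writing u(x) = A·sin(kπx/L) with A = -1 and k = 1, use ∫_0^L sin²(kπx/L) dx = L/2 and ∫_0^L cos²(kπx/L) dx = L/2.
u² = 1·sin²(x) and (u')² = 1·cos²(x), and each of sin², cos² integrates to L/2 = π/2 over (0, π).
∫_0^π u² dx = π/2, so ||u||_L² = sqrt(2)*sqrt(π)/2.
∫_0^π (u')² dx = π/2, so ||u'||_L² = sqrt(2)*sqrt(π)/2.
Ratio ||u||_L² / ||u'||_L² = 1.
Sharp Poincaré constant on H^1_0(0, π) is C_P = L/π = 1, achieved by sin(x).
This is the k = 1 eigenfunction (up to amplitude), so the ratio equals the sharp Poincaré constant exactly.


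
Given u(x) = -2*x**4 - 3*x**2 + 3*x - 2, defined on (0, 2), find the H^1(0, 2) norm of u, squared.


||u||_{H^1}^2 = 639598/315

The H^1 norm (squared) on an interval (0, L) is
  ||u||_{H^1}^2 = ∫_0^L u(x)^2 dx + ∫_0^L u'(x)^2 dx.
Compute u'(x) = -8*x**3 - 6*x + 3.
Then u(x)^2 = 4*x**8 + 12*x**6 - 12*x**5 + 17*x**4 - 18*x**3 + 21*x**2 - 12*x + 4 and u'(x)^2 = 64*x**6 + 96*x**4 - 48*x**3 + 36*x**2 - 36*x + 9.
Integrate each monomial from 0 to 2 using ∫_0^2 c·x^n dx = c·2^(n+1)/(n+1):
  ∫_0^2 u(x)^2 dx = ∫_0^2 (4*x^8 + 12*x^6 - 12*x^5 + 17*x^4 - 18*x^3 + 21*x^2 - 12*x + 4) dx. Term by term:
    ∫_0^2 4*x^8 dx = 2048/9;  ∫_0^2 12*x^6 dx = 1536/7;  ∫_0^2 -12*x^5 dx = -128;
    ∫_0^2 17*x^4 dx = 544/5;  ∫_0^2 -18*x^3 dx = -72;  ∫_0^2 21*x^2 dx = 56;
    ∫_0^2 -12*x dx = -24;  ∫_0^2 4 dx = 8.
  Sum: 2048/9 + 1536/7 − 128 + 544/5 − 72 + 56 − 24 + 8 = 124672/315.
  ∫_0^2 u'(x)^2 dx = ∫_0^2 (64*x^6 + 96*x^4 - 48*x^3 + 36*x^2 - 36*x + 9) dx. Term by term:
    ∫_0^2 64*x^6 dx = 8192/7;  ∫_0^2 96*x^4 dx = 3072/5;  ∫_0^2 -48*x^3 dx = -192;
    ∫_0^2 36*x^2 dx = 96;  ∫_0^2 -36*x dx = -72;  ∫_0^2 9 dx = 18.
  Sum: 8192/7 + 3072/5 − 192 + 96 − 72 + 18 = 57214/35.
Adding: ||u||_{H^1}^2 = 124672/315 + 57214/35 = 639598/315.


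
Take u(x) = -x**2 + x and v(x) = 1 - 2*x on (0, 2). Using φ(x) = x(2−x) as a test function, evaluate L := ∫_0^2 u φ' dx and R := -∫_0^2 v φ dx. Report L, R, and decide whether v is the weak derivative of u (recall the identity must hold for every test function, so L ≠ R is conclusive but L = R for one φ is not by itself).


LHS = 4/3, RHS = 4/3. Yes, v = u' weakly.

u(x) = -x**2 + x, classical derivative u'(x) = 1 - 2*x.
φ(x) = x(2−x), so φ'(x) = 2 - 2*x.
Note φ(0) = φ(2) = 0, so the boundary term u·φ vanishes.
LHS = ∫_0^2 u(x) φ'(x) dx = ∫_0^2 (2*x^3 - 4*x^2 + 2*x) dx. Term by term:
  ∫_0^2 2*x^3 dx = 8;  ∫_0^2 -4*x^2 dx = -32/3;  ∫_0^2 2*x dx = 4.
Sum: 8 − 32/3 + 4 = 4/3.
So LHS = 4/3.
∫_0^2 v(x) φ(x) dx = ∫_0^2 (2*x^3 - 5*x^2 + 2*x) dx. Term by term:
  ∫_0^2 2*x^3 dx = 8;  ∫_0^2 -5*x^2 dx = -40/3;  ∫_0^2 2*x dx = 4.
Sum: 8 − 40/3 + 4 = -4/3.
So RHS = -∫_0^2 v(x) φ(x) dx = 4/3.
LHS = RHS, so the identity holds for this test φ.
Moreover u is smooth here and v(x) = u'(x) = 1 - 2*x pointwise, so the identity holds for every test function. Hence v is the weak derivative of u.


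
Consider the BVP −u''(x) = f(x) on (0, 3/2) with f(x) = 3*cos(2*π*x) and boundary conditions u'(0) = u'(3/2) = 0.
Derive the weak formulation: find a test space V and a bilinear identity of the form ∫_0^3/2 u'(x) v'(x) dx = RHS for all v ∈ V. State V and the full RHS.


V = H^1(0, 3/2) (no boundary constraint on v; u is determined up to an additive constant); weak form: ∫_0^3/2 u'v' dx = ∫_0^3/2 (3*cos(2*π*x)) v dx for all v ∈ V.

Multiply both sides by a test function v and integrate from 0 to 3/2:
  ∫_0^3/2 −u''(x) v(x) dx = ∫_0^3/2 f(x) v(x) dx.
Integrate the LHS by parts once:
  ∫_0^3/2 −u'' v dx = −[u'(x) v(x)]_0^3/2 + ∫_0^3/2 u'(x) v'(x) dx.
Thus ∫_0^3/2 u'(x) v'(x) dx = ∫_0^3/2 f(x) v(x) dx + [u'(x) v(x)]_0^3/2.
Choose V so that boundary terms are either known or forced to vanish.
u has homogeneous Neumann: u'(0) = u'(3/2) = 0. So [u' v]_0^3/2 = 0·v(3/2) − 0·v(0) = 0 for any v; take V = H^1(0, 3/2).
Weak formulation: find u (satisfying any essential BC) such that ∫_0^3/2 u'(x) v'(x) dx = ∫_0^3/2 f v dx for all v ∈ V (homogeneous Neumann, so boundary terms vanish).
Substituting f(x) = 3*cos(2*π*x), the right-hand side is ∫_0^3/2 (3*cos(2*π*x)) v dx.
Compatibility check (pure Neumann): taking v ≡ 1 ∈ V gives 0 = ∫_0^3/2 f dx + (0) − (0), i.e. ∫_0^3/2 f dx must equal u'(0) − u'(3/2) = 0. Indeed ∫_0^3/2 (3*cos(2*π*x)) dx = 0, so the data are compatible. The solution is then unique only up to an additive constant (fix it e.g. by requiring ∫_0^3/2 u dx = 0).


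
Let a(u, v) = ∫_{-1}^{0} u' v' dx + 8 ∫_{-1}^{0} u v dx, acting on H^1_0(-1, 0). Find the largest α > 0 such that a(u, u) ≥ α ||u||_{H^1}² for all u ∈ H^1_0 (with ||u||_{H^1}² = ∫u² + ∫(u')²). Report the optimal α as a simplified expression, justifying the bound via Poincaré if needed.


α = 1

Coercivity of a(·,·) on H^1_0(-1, 0) means a(u, u) ≥ α ||u||_{H^1}² for every u ∈ H^1_0.
The interval has length L = 1, and Poincaré/coercivity depend only on L. Here a(u, u) = ∫(u')² + (8)·∫u².
Here c = 8 ≥ 1, so a(u,u) = ∫(u')² + c∫u² ≥ ∫(u')² + ∫u² = ||u||_{H^1}², i.e. α = 1 works. No larger α is possible: a(u,u) ≥ α||u||_{H^1}² means (1−α)∫(u')² ≥ (α−c)∫u², and for the modes u_n = sin(nπ(x−x₀)/L) (x₀ the left endpoint) one has ∫u_n²/∫(u_n')² = (L/(nπ))² → 0, so a(u_n,u_n)/||u_n||_{H^1}² → 1. Hence the optimal constant is α = 1.
Therefore α = 1.


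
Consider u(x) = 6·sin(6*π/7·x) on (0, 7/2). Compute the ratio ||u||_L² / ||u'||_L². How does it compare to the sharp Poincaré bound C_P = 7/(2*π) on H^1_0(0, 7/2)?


||u||_L² / ||u'||_L² = 7/(6*π) < C_P = 7/(2*π).

u(x) = 6·sin(6*π/7·x), so u'(x) = 36*π*cos(6*π*x/7)/7.
Writing u(x) = A·sin(kπx/L) with A = 6 and k = 3, use ∫_0^L sin²(kπx/L) dx = L/2 and ∫_0^L cos²(kπx/L) dx = L/2.
u² = 36·sin²(6*π/7·x) and (u')² = 1296*π^2/49·cos²(6*π/7·x), and each of sin², cos² integrates to L/2 = 7/4 over (0, 7/2).
∫_0^7/2 u² dx = 63, so ||u||_L² = 3*sqrt(7).
∫_0^7/2 (u')² dx = 324*π^2/7, so ||u'||_L² = 18*sqrt(7)*π/7.
Ratio ||u||_L² / ||u'||_L² = 7/(6*π).
Sharp Poincaré constant on H^1_0(0, 7/2) is C_P = L/π = 7/(2*π), achieved by sin(2*π/7·x).
This is the k = 3 harmonic; the ratio L/(kπ) is strictly less than C_P = L/π, consistent with the sharp inequality ||u||_L² ≤ C_P ||u'||_L².


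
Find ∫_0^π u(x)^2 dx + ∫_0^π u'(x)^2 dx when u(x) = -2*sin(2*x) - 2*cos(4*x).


||u||_{H^1(0,π)}^2 = 44*π

u'(x) = 8*sin(4*x) - 4*cos(2*x).
Expand u² and (u')² and integrate term by term on (0, π), using: for integers n ≥ 1, ∫_0^π sin²(nx) dx = ∫_0^π cos²(nx) dx = π/2; for n ≠ n', ∫_0^π sin(nx)sin(n'x) dx = ∫_0^π cos(nx)cos(n'x) dx = 0; and by product-to-sum, ∫_0^π sin(nx)cos(n'x) dx = ½∫_0^π [sin((n+n')x) + sin((n−n')x)] dx, which is 0 when n+n' is even and 2n/(n²−n'²) when n+n' is odd (it need not vanish on (0, π)).
  u² squared terms: (-2)²·∫cos(4x)² dx = 4·π/2 = 2*π;  (-2)²·∫sin(2x)² dx = 4·π/2 = 2*π.
  u² cross terms: 2·(-2)·(-2)·∫cos(4x)·sin(2x) dx = 8·(0) = 0.
  So ∫_0^π u² dx = 2*π + 2*π + 0 = 4*π.
  (u')² squared terms: (-4)²·∫cos(2x)² dx = 16·π/2 = 8*π;  (8)²·∫sin(4x)² dx = 64·π/2 = 32*π.
  (u')² cross terms: 2·(-4)·(8)·∫cos(2x)·sin(4x) dx = -64·(0) = 0.
  So ∫_0^π (u')² dx = 8*π + 32*π + 0 = 40*π.
||u||_{H^1}^2 = (4*π) + (40*π) = 44*π.


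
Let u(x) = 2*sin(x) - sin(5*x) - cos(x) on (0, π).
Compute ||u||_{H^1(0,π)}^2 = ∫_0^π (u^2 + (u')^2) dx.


||u||_{H^1(0,π)}^2 = 18*π

u'(x) = sin(x) + 2*cos(x) - 5*cos(5*x).
Expand u² and (u')² and integrate term by term on (0, π), using: for integers n ≥ 1, ∫_0^π sin²(nx) dx = ∫_0^π cos²(nx) dx = π/2; for n ≠ n', ∫_0^π sin(nx)sin(n'x) dx = ∫_0^π cos(nx)cos(n'x) dx = 0; and by product-to-sum, ∫_0^π sin(nx)cos(n'x) dx = ½∫_0^π [sin((n+n')x) + sin((n−n')x)] dx, which is 0 when n+n' is even and 2n/(n²−n'²) when n+n' is odd (it need not vanish on (0, π)).
  u² squared terms: (-1)²·∫cos(x)² dx = 1·π/2 = π/2;  (-1)²·∫sin(5x)² dx = 1·π/2 = π/2;  (2)²·∫sin(x)² dx = 4·π/2 = 2*π.
  u² cross terms: 2·(-1)·(-1)·∫cos(x)·sin(5x) dx = 2·(0) = 0;  2·(-1)·(2)·∫cos(x)·sin(x) dx = -4·(0) = 0;  2·(-1)·(2)·∫sin(5x)·sin(x) dx = -4·(0) = 0.
  So ∫_0^π u² dx = π/2 + π/2 + 2*π + 0 + 0 + 0 = 3*π.
  (u')² squared terms: (-5)²·∫cos(5x)² dx = 25·π/2 = 25*π/2;  (2)²·∫cos(x)² dx = 4·π/2 = 2*π;  (1)²·∫sin(x)² dx = 1·π/2 = π/2.
  (u')² cross terms: 2·(-5)·(2)·∫cos(5x)·cos(x) dx = -20·(0) = 0;  2·(-5)·(1)·∫cos(5x)·sin(x) dx = -10·(0) = 0;  2·(2)·(1)·∫cos(x)·sin(x) dx = 4·(0) = 0.
  So ∫_0^π (u')² dx = 25*π/2 + 2*π + π/2 + 0 + 0 + 0 = 15*π.
||u||_{H^1}^2 = (3*π) + (15*π) = 18*π.


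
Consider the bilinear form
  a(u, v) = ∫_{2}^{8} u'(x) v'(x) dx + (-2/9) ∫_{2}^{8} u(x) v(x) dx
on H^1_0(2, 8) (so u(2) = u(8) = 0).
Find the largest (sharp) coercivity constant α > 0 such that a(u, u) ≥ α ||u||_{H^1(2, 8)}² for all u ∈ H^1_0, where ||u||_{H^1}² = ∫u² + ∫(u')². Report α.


α = (-8 + π^2)/(π^2 + 36)

Coercivity of a(·,·) on H^1_0(2, 8) means a(u, u) ≥ α ||u||_{H^1}² for every u ∈ H^1_0.
The interval has length L = 6, and Poincaré/coercivity depend only on L. Here a(u, u) = ∫(u')² + (-2/9)·∫u².
Here c = -2/9 < 0 with |c| < (π/L)² = π^2/36, so coercivity still holds. The condition a(u,u) ≥ α||u||_{H^1}² reads (1−α)∫(u')² ≥ (α−c)∫u². Any admissible α is ≤ 1 (rapidly oscillating u have ∫u²/∫(u')² → 0), and α = 1 would force 0 ≥ (1−c)∫u², impossible since c < 1; so 1−α > 0. By the sharp Poincaré inequality on H^1_0 of an interval of length L, ∫(u')² ≥ (π/L)²∫u² with equality for the first sine mode sin(π(x−x₀)/L) (x₀ the left endpoint), so the inequality holds for all u iff (1−α)(π/L)² ≥ α − c, i.e. α ≤ ((π/L)² + c)/((π/L)² + 1) = (1 + c(L/π)²)/(1 + (L/π)²). (Direct route, valid since c ≤ 0: Poincaré gives c∫u² ≥ c(L/π)²∫(u')², so a(u,u) ≥ (1 + c(L/π)²)∫(u')², while ||u||_{H^1}² ≤ (1 + (L/π)²)∫(u')²; dividing yields the same α.) With (π/L)² = π^2/36 and c = -2/9, the largest admissible constant is α = ((π/L)² + c)/((π/L)² + 1).
Simplifying, α = (-8 + π^2)/(π^2 + 36).


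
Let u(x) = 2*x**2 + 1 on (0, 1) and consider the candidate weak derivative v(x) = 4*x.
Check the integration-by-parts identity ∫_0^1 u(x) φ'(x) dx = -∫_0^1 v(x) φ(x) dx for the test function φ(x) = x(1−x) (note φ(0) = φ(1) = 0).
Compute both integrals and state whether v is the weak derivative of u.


LHS = -1/3, RHS = -1/3. Yes, v = u' weakly.

u(x) = 2*x**2 + 1, classical derivative u'(x) = 4*x.
φ(x) = x(1−x), so φ'(x) = 1 - 2*x.
Note φ(0) = φ(1) = 0, so the boundary term u·φ vanishes.
LHS = ∫_0^1 u(x) φ'(x) dx = ∫_0^1 (-4*x^3 + 2*x^2 - 2*x + 1) dx. Term by term:
  ∫_0^1 -4*x^3 dx = -1;  ∫_0^1 2*x^2 dx = 2/3;  ∫_0^1 -2*x dx = -1;
  ∫_0^1 1 dx = 1.
Sum: -1 + 2/3 − 1 + 1 = -1/3.
So LHS = -1/3.
∫_0^1 v(x) φ(x) dx = ∫_0^1 (-4*x^3 + 4*x^2) dx. Term by term:
  ∫_0^1 -4*x^3 dx = -1;  ∫_0^1 4*x^2 dx = 4/3.
Sum: -1 + 4/3 = 1/3.
So RHS = -∫_0^1 v(x) φ(x) dx = -1/3.
LHS = RHS, so the identity holds for this test φ.
Moreover u is smooth here and v(x) = u'(x) = 4*x pointwise, so the identity holds for every test function. Hence v is the weak derivative of u.


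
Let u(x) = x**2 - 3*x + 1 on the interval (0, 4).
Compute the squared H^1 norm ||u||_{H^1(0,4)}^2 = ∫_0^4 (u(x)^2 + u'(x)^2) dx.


||u||_{H^1}^2 = 184/5

The H^1 norm (squared) on an interval (0, L) is
  ||u||_{H^1}^2 = ∫_0^L u(x)^2 dx + ∫_0^L u'(x)^2 dx.
Compute u'(x) = 2*x - 3.
Then u(x)^2 = x**4 - 6*x**3 + 11*x**2 - 6*x + 1 and u'(x)^2 = 4*x**2 - 12*x + 9.
Integrate each monomial from 0 to 4 using ∫_0^4 c·x^n dx = c·4^(n+1)/(n+1):
  ∫_0^4 u(x)^2 dx = ∫_0^4 (x^4 - 6*x^3 + 11*x^2 - 6*x + 1) dx. Term by term:
    ∫_0^4 x^4 dx = 1024/5;  ∫_0^4 -6*x^3 dx = -384;  ∫_0^4 11*x^2 dx = 704/3;
    ∫_0^4 -6*x dx = -48;  ∫_0^4 1 dx = 4.
  Sum: 1024/5 − 384 + 704/3 − 48 + 4 = 172/15.
  ∫_0^4 u'(x)^2 dx = ∫_0^4 (4*x^2 - 12*x + 9) dx. Term by term:
    ∫_0^4 4*x^2 dx = 256/3;  ∫_0^4 -12*x dx = -96;  ∫_0^4 9 dx = 36.
  Sum: 256/3 − 96 + 36 = 76/3.
Adding: ||u||_{H^1}^2 = 172/15 + 76/3 = 184/5.


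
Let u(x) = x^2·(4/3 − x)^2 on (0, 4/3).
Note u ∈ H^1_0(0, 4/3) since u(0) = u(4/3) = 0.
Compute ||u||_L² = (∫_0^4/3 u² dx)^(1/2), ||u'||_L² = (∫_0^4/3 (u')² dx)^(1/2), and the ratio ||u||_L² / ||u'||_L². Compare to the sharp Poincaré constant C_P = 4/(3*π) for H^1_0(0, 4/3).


||u||_L² / ||u'||_L² = 2*sqrt(3)/9 < C_P = 4/(3*π).

u(x) = x^2·(4/3 − x)^2, so u'(x) = 4*x*(3*x - 4)*(3*x - 2)/9.
u(x) = x^2·(4/3 − x)^2 vanishes at x = 0 and x = 4/3, so u ∈ H^1_0(0, 4/3). Differentiate via the product rule and integrate the resulting polynomials term by term.
  ∫_0^4/3 u² dx = ∫_0^4/3 (x^8 - 16*x^7/3 + 32*x^6/3 - 256*x^5/27 + 256*x^4/81) dx. Term by term:
    ∫_0^4/3 x^8 dx = 262144/177147;  ∫_0^4/3 -16*x^7/3 dx = -131072/19683;  ∫_0^4/3 32*x^6/3 dx = 524288/45927;
    ∫_0^4/3 -256*x^5/27 dx = -524288/59049;  ∫_0^4/3 256*x^4/81 dx = 262144/98415.
  Sum: 262144/177147 − 131072/19683 + 524288/45927 − 524288/59049 + 262144/98415 = 131072/6200145.
  ∫_0^4/3 (u')² dx = ∫_0^4/3 (16*x^6 - 64*x^5 + 832*x^4/9 - 512*x^3/9 + 1024*x^2/81) dx. Term by term:
    ∫_0^4/3 16*x^6 dx = 262144/15309;  ∫_0^4/3 -64*x^5 dx = -131072/2187;  ∫_0^4/3 832*x^4/9 dx = 851968/10935;
    ∫_0^4/3 -512*x^3/9 dx = -32768/729;  ∫_0^4/3 1024*x^2/81 dx = 65536/6561.
  Sum: 262144/15309 − 131072/2187 + 851968/10935 − 32768/729 + 65536/6561 = 32768/229635.
∫_0^4/3 u² dx = 131072/6200145, so ||u||_L² = 256*sqrt(210)/25515.
∫_0^4/3 (u')² dx = 32768/229635, so ||u'||_L² = 128*sqrt(70)/2835.
Ratio ||u||_L² / ||u'||_L² = 2*sqrt(3)/9.
Sharp Poincaré constant on H^1_0(0, 4/3) is C_P = L/π = 4/(3*π), achieved by sin(3*π/4·x).
A polynomial bump cannot attain the sharp Poincaré constant (only the first sine eigenfunction does), so the ratio is strictly less than C_P, consistent with ||u||_L² ≤ C_P ||u'||_L².


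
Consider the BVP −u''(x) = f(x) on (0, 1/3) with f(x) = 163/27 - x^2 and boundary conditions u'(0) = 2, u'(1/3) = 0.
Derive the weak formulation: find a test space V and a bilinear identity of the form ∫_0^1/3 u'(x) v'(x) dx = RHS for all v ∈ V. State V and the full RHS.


V = H^1(0, 1/3) (v unrestricted at boundary; u is determined up to an additive constant); weak form: ∫_0^1/3 u'v' dx = ∫_0^1/3 (163/27 - x^2) v dx − 2·v(0) for all v ∈ V.

Multiply both sides by a test function v and integrate from 0 to 1/3:
  ∫_0^1/3 −u''(x) v(x) dx = ∫_0^1/3 f(x) v(x) dx.
Integrate the LHS by parts once:
  ∫_0^1/3 −u'' v dx = −[u'(x) v(x)]_0^1/3 + ∫_0^1/3 u'(x) v'(x) dx.
Thus ∫_0^1/3 u'(x) v'(x) dx = ∫_0^1/3 f(x) v(x) dx + [u'(x) v(x)]_0^1/3.
Choose V so that boundary terms are either known or forced to vanish.
u has inhomogeneous Neumann u'(0) = 2, u'(1/3) = 0. [u' v]_0^1/3 = (0)·v(1/3) − (2)·v(0) = − 2·v(0). Take V = H^1(0, 1/3); boundary term becomes part of RHS.
Weak formulation: find u (satisfying any essential BC) such that ∫_0^1/3 u'(x) v'(x) dx = ∫_0^1/3 f v dx − 2·v(0) for all v ∈ V (Neumann data are natural BCs: they enter the RHS as boundary terms).
Substituting f(x) = 163/27 - x^2, the right-hand side is ∫_0^1/3 (163/27 - x^2) v dx − 2·v(0).
Compatibility check (pure Neumann): taking v ≡ 1 ∈ V gives 0 = ∫_0^1/3 f dx + (0) − (2), i.e. ∫_0^1/3 f dx must equal u'(0) − u'(1/3) = 2. Indeed ∫_0^1/3 (163/27 - x^2) dx = 2, so the data are compatible. The solution is then unique only up to an additive constant (fix it e.g. by requiring ∫_0^1/3 u dx = 0).


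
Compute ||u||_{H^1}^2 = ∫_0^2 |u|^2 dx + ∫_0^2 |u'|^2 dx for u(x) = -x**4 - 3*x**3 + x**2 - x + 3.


||u||_{H^1}^2 = 536296/315

The H^1 norm (squared) on an interval (0, L) is
  ||u||_{H^1}^2 = ∫_0^L u(x)^2 dx + ∫_0^L u'(x)^2 dx.
Compute u'(x) = -4*x**3 - 9*x**2 + 2*x - 1.
Then u(x)^2 = x**8 + 6*x**7 + 7*x**6 - 4*x**5 + x**4 - 20*x**3 + 7*x**2 - 6*x + 9 and u'(x)^2 = 16*x**6 + 72*x**5 + 65*x**4 - 28*x**3 + 22*x**2 - 4*x + 1.
Integrate each monomial from 0 to 2 using ∫_0^2 c·x^n dx = c·2^(n+1)/(n+1):
  ∫_0^2 u(x)^2 dx = ∫_0^2 (x^8 + 6*x^7 + 7*x^6 - 4*x^5 + x^4 - 20*x^3 + 7*x^2 - 6*x + 9) dx. Term by term:
    ∫_0^2 x^8 dx = 512/9;  ∫_0^2 6*x^7 dx = 192;  ∫_0^2 7*x^6 dx = 128;
    ∫_0^2 -4*x^5 dx = -128/3;  ∫_0^2 x^4 dx = 32/5;  ∫_0^2 -20*x^3 dx = -80;
    ∫_0^2 7*x^2 dx = 56/3;  ∫_0^2 -6*x dx = -12;  ∫_0^2 9 dx = 18.
  Sum: 512/9 + 192 + 128 − 128/3 + 32/5 − 80 + 56/3 − 12 + 18 = 12838/45.
  ∫_0^2 u'(x)^2 dx = ∫_0^2 (16*x^6 + 72*x^5 + 65*x^4 - 28*x^3 + 22*x^2 - 4*x + 1) dx. Term by term:
    ∫_0^2 16*x^6 dx = 2048/7;  ∫_0^2 72*x^5 dx = 768;  ∫_0^2 65*x^4 dx = 416;
    ∫_0^2 -28*x^3 dx = -112;  ∫_0^2 22*x^2 dx = 176/3;  ∫_0^2 -4*x dx = -8;
    ∫_0^2 1 dx = 2.
  Sum: 2048/7 + 768 + 416 − 112 + 176/3 − 8 + 2 = 29762/21.
Adding: ||u||_{H^1}^2 = 12838/45 + 29762/21 = 536296/315.


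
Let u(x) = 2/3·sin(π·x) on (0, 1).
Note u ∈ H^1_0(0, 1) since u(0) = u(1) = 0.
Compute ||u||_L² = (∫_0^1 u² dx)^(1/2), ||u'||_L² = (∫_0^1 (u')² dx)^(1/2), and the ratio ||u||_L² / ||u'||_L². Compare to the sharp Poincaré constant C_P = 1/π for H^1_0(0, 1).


||u||_L² / ||u'||_L² = 1/π = C_P.

u(x) = 2/3·sin(π·x), so u'(x) = 2*π*cos(π*x)/3.
Writing u(x) = A·sin(kπx/L) with A = 2/3 and k = 1, use ∫_0^L sin²(kπx/L) dx = L/2 and ∫_0^L cos²(kπx/L) dx = L/2.
u² = 4/9·sin²(π·x) and (u')² = 4*π^2/9·cos²(π·x), and each of sin², cos² integrates to L/2 = 1/2 over (0, 1).
∫_0^1 u² dx = 2/9, so ||u||_L² = sqrt(2)/3.
∫_0^1 (u')² dx = 2*π^2/9, so ||u'||_L² = sqrt(2)*π/3.
Ratio ||u||_L² / ||u'||_L² = 1/π.
Sharp Poincaré constant on H^1_0(0, 1) is C_P = L/π = 1/π, achieved by sin(π·x).
This is the k = 1 eigenfunction (up to amplitude), so the ratio equals the sharp Poincaré constant exactly.


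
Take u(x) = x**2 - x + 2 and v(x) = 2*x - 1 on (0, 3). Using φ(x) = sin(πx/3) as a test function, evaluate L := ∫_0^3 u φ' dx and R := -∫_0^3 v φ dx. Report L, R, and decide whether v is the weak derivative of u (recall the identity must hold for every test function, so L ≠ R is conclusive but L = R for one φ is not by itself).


LHS = -12/π, RHS = -12/π. Yes, v = u' weakly.

u(x) = x**2 - x + 2, classical derivative u'(x) = 2*x - 1.
φ(x) = sin(πx/3), so φ'(x) = π*cos(π*x/3)/3.
Note φ(0) = φ(3) = 0, so the boundary term u·φ vanishes.
LHS = ∫_0^3 u(x) φ'(x) dx = ∫_0^3 (π*x^2*cos(π*x/3)/3 - π*x*cos(π*x/3)/3 + 2*π*cos(π*x/3)/3) dx. Term by term:
  ∫_0^3 2*π*cos(π*x/3)/3 dx = 0;  ∫_0^3 -π*x*cos(π*x/3)/3 dx = 6/π;  ∫_0^3 π*x^2*cos(π*x/3)/3 dx = -18/π.
Sum: 0 + 6/π − 18/π = -12/π.
So LHS = -12/π.
∫_0^3 v(x) φ(x) dx = ∫_0^3 (2*x*sin(π*x/3) - sin(π*x/3)) dx. Term by term:
  ∫_0^3 -sin(π*x/3) dx = -6/π;  ∫_0^3 2*x*sin(π*x/3) dx = 18/π.
Sum: -6/π + 18/π = 12/π.
So RHS = -∫_0^3 v(x) φ(x) dx = -12/π.
LHS = RHS, so the identity holds for this test φ.
Moreover u is smooth here and v(x) = u'(x) = 2*x - 1 pointwise, so the identity holds for every test function. Hence v is the weak derivative of u.


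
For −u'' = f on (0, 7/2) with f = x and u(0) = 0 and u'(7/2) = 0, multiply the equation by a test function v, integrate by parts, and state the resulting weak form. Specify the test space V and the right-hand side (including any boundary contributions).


V = {v ∈ H^1(0, 7/2) : v(0) = 0} (test functions vanish at x = 0 where u is specified); weak form: ∫_0^7/2 u'v' dx = ∫_0^7/2 (x) v dx for all v ∈ V.

Multiply both sides by a test function v and integrate from 0 to 7/2:
  ∫_0^7/2 −u''(x) v(x) dx = ∫_0^7/2 f(x) v(x) dx.
Integrate the LHS by parts once:
  ∫_0^7/2 −u'' v dx = −[u'(x) v(x)]_0^7/2 + ∫_0^7/2 u'(x) v'(x) dx.
Thus ∫_0^7/2 u'(x) v'(x) dx = ∫_0^7/2 f(x) v(x) dx + [u'(x) v(x)]_0^7/2.
Choose V so that boundary terms are either known or forced to vanish.
Mixed BC: u(0) = 0 (Dirichlet) and u'(7/2) = 0 (Neumann). Define V = {v ∈ H^1(0, 7/2) : v(0) = 0}. Then [u' v]_0^7/2 = u'(7/2)·v(7/2) − u'(0)·0 = 0.
Weak formulation: find u (satisfying any essential BC) such that ∫_0^7/2 u'(x) v'(x) dx = ∫_0^7/2 f v dx for all v ∈ V (Dirichlet at 0 absorbed into V; the Neumann datum at x = 7/2 is zero, so no boundary term remains).
Substituting f(x) = x, the right-hand side is ∫_0^7/2 (x) v dx.


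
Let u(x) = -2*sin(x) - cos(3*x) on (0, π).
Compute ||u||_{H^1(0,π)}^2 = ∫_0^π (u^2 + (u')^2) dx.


||u||_{H^1(0,π)}^2 = 9*π

u'(x) = 3*sin(3*x) - 2*cos(x).
Expand u² and (u')² and integrate term by term on (0, π), using: for integers n ≥ 1, ∫_0^π sin²(nx) dx = ∫_0^π cos²(nx) dx = π/2; for n ≠ n', ∫_0^π sin(nx)sin(n'x) dx = ∫_0^π cos(nx)cos(n'x) dx = 0; and by product-to-sum, ∫_0^π sin(nx)cos(n'x) dx = ½∫_0^π [sin((n+n')x) + sin((n−n')x)] dx, which is 0 when n+n' is even and 2n/(n²−n'²) when n+n' is odd (it need not vanish on (0, π)).
  u² squared terms: (-1)²·∫cos(3x)² dx = 1·π/2 = π/2;  (-2)²·∫sin(x)² dx = 4·π/2 = 2*π.
  u² cross terms: 2·(-1)·(-2)·∫cos(3x)·sin(x) dx = 4·(0) = 0.
  So ∫_0^π u² dx = π/2 + 2*π + 0 = 5*π/2.
  (u')² squared terms: (-2)²·∫cos(x)² dx = 4·π/2 = 2*π;  (3)²·∫sin(3x)² dx = 9·π/2 = 9*π/2.
  (u')² cross terms: 2·(-2)·(3)·∫cos(x)·sin(3x) dx = -12·(0) = 0.
  So ∫_0^π (u')² dx = 2*π + 9*π/2 + 0 = 13*π/2.
||u||_{H^1}^2 = (5*π/2) + (13*π/2) = 9*π.


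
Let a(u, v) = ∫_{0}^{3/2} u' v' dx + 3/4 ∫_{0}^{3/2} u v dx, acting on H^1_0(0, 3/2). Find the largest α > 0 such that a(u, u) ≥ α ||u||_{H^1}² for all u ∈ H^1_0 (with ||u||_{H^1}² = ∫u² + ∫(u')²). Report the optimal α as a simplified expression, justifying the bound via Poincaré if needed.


α = (27 + 16*π^2)/(4*(9 + 4*π^2))

Coercivity of a(·,·) on H^1_0(0, 3/2) means a(u, u) ≥ α ||u||_{H^1}² for every u ∈ H^1_0.
The interval has length L = 3/2, and Poincaré/coercivity depend only on L. Here a(u, u) = ∫(u')² + (3/4)·∫u².
Here 0 < c = 3/4 < 1. The condition a(u,u) ≥ α||u||_{H^1}² reads (1−α)∫(u')² ≥ (α−c)∫u². Any admissible α is ≤ 1 (rapidly oscillating u have ∫u²/∫(u')² → 0), and α = 1 would force 0 ≥ (1−c)∫u², impossible since c < 1; so 1−α > 0. By the sharp Poincaré inequality on H^1_0 of an interval of length L, ∫(u')² ≥ (π/L)²∫u² with equality for the first sine mode sin(π(x−x₀)/L) (x₀ the left endpoint), so the inequality holds for all u iff (1−α)(π/L)² ≥ α − c, i.e. α ≤ ((π/L)² + c)/((π/L)² + 1) = (1 + c(L/π)²)/(1 + (L/π)²). With (π/L)² = 4*π^2/9 and c = 3/4, the largest admissible constant is α = ((π/L)² + c)/((π/L)² + 1).
Simplifying, α = (27 + 16*π^2)/(4*(9 + 4*π^2)).


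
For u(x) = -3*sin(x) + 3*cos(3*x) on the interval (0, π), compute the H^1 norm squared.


||u||_{H^1(0,π)}^2 = 54*π

u'(x) = -9*sin(3*x) - 3*cos(x).
Expand u² and (u')² and integrate term by term on (0, π), using: for integers n ≥ 1, ∫_0^π sin²(nx) dx = ∫_0^π cos²(nx) dx = π/2; for n ≠ n', ∫_0^π sin(nx)sin(n'x) dx = ∫_0^π cos(nx)cos(n'x) dx = 0; and by product-to-sum, ∫_0^π sin(nx)cos(n'x) dx = ½∫_0^π [sin((n+n')x) + sin((n−n')x)] dx, which is 0 when n+n' is even and 2n/(n²−n'²) when n+n' is odd (it need not vanish on (0, π)).
  u² squared terms: (-3)²·∫sin(x)² dx = 9·π/2 = 9*π/2;  (3)²·∫cos(3x)² dx = 9·π/2 = 9*π/2.
  u² cross terms: 2·(-3)·(3)·∫sin(x)·cos(3x) dx = -18·(0) = 0.
  So ∫_0^π u² dx = 9*π/2 + 9*π/2 + 0 = 9*π.
  (u')² squared terms: (-9)²·∫sin(3x)² dx = 81·π/2 = 81*π/2;  (-3)²·∫cos(x)² dx = 9·π/2 = 9*π/2.
  (u')² cross terms: 2·(-9)·(-3)·∫sin(3x)·cos(x) dx = 54·(0) = 0.
  So ∫_0^π (u')² dx = 81*π/2 + 9*π/2 + 0 = 45*π.
||u||_{H^1}^2 = (9*π) + (45*π) = 54*π.


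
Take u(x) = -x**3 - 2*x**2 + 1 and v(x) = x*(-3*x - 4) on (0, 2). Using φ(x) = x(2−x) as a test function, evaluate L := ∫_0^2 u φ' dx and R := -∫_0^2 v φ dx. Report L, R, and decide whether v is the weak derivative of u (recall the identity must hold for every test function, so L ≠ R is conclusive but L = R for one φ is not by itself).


LHS = 152/15, RHS = 152/15. Yes, v = u' weakly.

u(x) = -x**3 - 2*x**2 + 1, classical derivative u'(x) = -3*x**2 - 4*x.
φ(x) = x(2−x), so φ'(x) = 2 - 2*x.
Note φ(0) = φ(2) = 0, so the boundary term u·φ vanishes.
LHS = ∫_0^2 u(x) φ'(x) dx = ∫_0^2 (2*x^4 + 2*x^3 - 4*x^2 - 2*x + 2) dx. Term by term:
  ∫_0^2 2*x^4 dx = 64/5;  ∫_0^2 2*x^3 dx = 8;  ∫_0^2 -4*x^2 dx = -32/3;
  ∫_0^2 -2*x dx = -4;  ∫_0^2 2 dx = 4.
Sum: 64/5 + 8 − 32/3 − 4 + 4 = 152/15.
So LHS = 152/15.
∫_0^2 v(x) φ(x) dx = ∫_0^2 (3*x^4 - 2*x^3 - 8*x^2) dx. Term by term:
  ∫_0^2 3*x^4 dx = 96/5;  ∫_0^2 -2*x^3 dx = -8;  ∫_0^2 -8*x^2 dx = -64/3.
Sum: 96/5 − 8 − 64/3 = -152/15.
So RHS = -∫_0^2 v(x) φ(x) dx = 152/15.
LHS = RHS, so the identity holds for this test φ.
Moreover u is smooth here and v(x) = u'(x) = -3*x**2 - 4*x pointwise, so the identity holds for every test function. Hence v is the weak derivative of u.


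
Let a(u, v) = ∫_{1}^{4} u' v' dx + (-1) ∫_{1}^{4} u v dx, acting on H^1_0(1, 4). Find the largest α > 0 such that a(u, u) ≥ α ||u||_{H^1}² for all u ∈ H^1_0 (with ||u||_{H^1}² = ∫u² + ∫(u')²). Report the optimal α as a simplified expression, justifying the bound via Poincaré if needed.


α = (-9 + π^2)/(9 + π^2)

Coercivity of a(·,·) on H^1_0(1, 4) means a(u, u) ≥ α ||u||_{H^1}² for every u ∈ H^1_0.
The interval has length L = 3, and Poincaré/coercivity depend only on L. Here a(u, u) = ∫(u')² + (-1)·∫u².
Here c = -1 < 0 with |c| < (π/L)² = π^2/9, so coercivity still holds. The condition a(u,u) ≥ α||u||_{H^1}² reads (1−α)∫(u')² ≥ (α−c)∫u². Any admissible α is ≤ 1 (rapidly oscillating u have ∫u²/∫(u')² → 0), and α = 1 would force 0 ≥ (1−c)∫u², impossible since c < 1; so 1−α > 0. By the sharp Poincaré inequality on H^1_0 of an interval of length L, ∫(u')² ≥ (π/L)²∫u² with equality for the first sine mode sin(π(x−x₀)/L) (x₀ the left endpoint), so the inequality holds for all u iff (1−α)(π/L)² ≥ α − c, i.e. α ≤ ((π/L)² + c)/((π/L)² + 1) = (1 + c(L/π)²)/(1 + (L/π)²). (Direct route, valid since c ≤ 0: Poincaré gives c∫u² ≥ c(L/π)²∫(u')², so a(u,u) ≥ (1 + c(L/π)²)∫(u')², while ||u||_{H^1}² ≤ (1 + (L/π)²)∫(u')²; dividing yields the same α.) With (π/L)² = π^2/9 and c = -1, the largest admissible constant is α = ((π/L)² + c)/((π/L)² + 1).
Simplifying, α = (-9 + π^2)/(9 + π^2).


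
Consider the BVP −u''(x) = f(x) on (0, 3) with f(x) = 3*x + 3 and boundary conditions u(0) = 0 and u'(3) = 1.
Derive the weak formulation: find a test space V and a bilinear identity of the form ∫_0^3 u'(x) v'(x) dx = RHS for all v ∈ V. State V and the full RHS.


V = {v ∈ H^1(0, 3) : v(0) = 0} (test functions vanish at x = 0 where u is specified); weak form: ∫_0^3 u'v' dx = ∫_0^3 (3*x + 3) v dx + v(3) for all v ∈ V.

Multiply both sides by a test function v and integrate from 0 to 3:
  ∫_0^3 −u''(x) v(x) dx = ∫_0^3 f(x) v(x) dx.
Integrate the LHS by parts once:
  ∫_0^3 −u'' v dx = −[u'(x) v(x)]_0^3 + ∫_0^3 u'(x) v'(x) dx.
Thus ∫_0^3 u'(x) v'(x) dx = ∫_0^3 f(x) v(x) dx + [u'(x) v(x)]_0^3.
Choose V so that boundary terms are either known or forced to vanish.
Mixed BC: u(0) = 0 (Dirichlet) and u'(3) = 1 (Neumann). Define V = {v ∈ H^1(0, 3) : v(0) = 0}. Then [u' v]_0^3 = u'(3)·v(3) − u'(0)·0 = v(3).
Weak formulation: find u (satisfying any essential BC) such that ∫_0^3 u'(x) v'(x) dx = ∫_0^3 f v dx + v(3) for all v ∈ V (Dirichlet at 0 absorbed into V; Neumann datum at x = 3 contributes the boundary term).
Substituting f(x) = 3*x + 3, the right-hand side is ∫_0^3 (3*x + 3) v dx + v(3).


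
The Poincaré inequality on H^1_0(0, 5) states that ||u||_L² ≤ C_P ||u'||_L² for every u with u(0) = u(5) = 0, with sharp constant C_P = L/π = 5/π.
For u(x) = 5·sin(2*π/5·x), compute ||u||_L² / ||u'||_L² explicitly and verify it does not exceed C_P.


||u||_L² / ||u'||_L² = 5/(2*π) < C_P = 5/π.

u(x) = 5·sin(2*π/5·x), so u'(x) = 2*π*cos(2*π*x/5).
Writing u(x) = A·sin(kπx/L) with A = 5 and k = 2, use ∫_0^L sin²(kπx/L) dx = L/2 and ∫_0^L cos²(kπx/L) dx = L/2.
u² = 25·sin²(2*π/5·x) and (u')² = 4*π^2·cos²(2*π/5·x), and each of sin², cos² integrates to L/2 = 5/2 over (0, 5).
∫_0^5 u² dx = 125/2, so ||u||_L² = 5*sqrt(10)/2.
∫_0^5 (u')² dx = 10*π^2, so ||u'||_L² = sqrt(10)*π.
Ratio ||u||_L² / ||u'||_L² = 5/(2*π).
Sharp Poincaré constant on H^1_0(0, 5) is C_P = L/π = 5/π, achieved by sin(π/5·x).
This is the k = 2 harmonic; the ratio L/(kπ) is strictly less than C_P = L/π, consistent with the sharp inequality ||u||_L² ≤ C_P ||u'||_L².


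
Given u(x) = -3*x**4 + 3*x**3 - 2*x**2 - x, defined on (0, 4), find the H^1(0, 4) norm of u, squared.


||u||_{H^1}^2 = 8030420/21

The H^1 norm (squared) on an interval (0, L) is
  ||u||_{H^1}^2 = ∫_0^L u(x)^2 dx + ∫_0^L u'(x)^2 dx.
Compute u'(x) = -12*x**3 + 9*x**2 - 4*x - 1.
Then u(x)^2 = 9*x**8 - 18*x**7 + 21*x**6 - 6*x**5 - 2*x**4 + 4*x**3 + x**2 and u'(x)^2 = 144*x**6 - 216*x**5 + 177*x**4 - 48*x**3 - 2*x**2 + 8*x + 1.
Integrate each monomial from 0 to 4 using ∫_0^4 c·x^n dx = c·4^(n+1)/(n+1):
  ∫_0^4 u(x)^2 dx = ∫_0^4 (9*x^8 - 18*x^7 + 21*x^6 - 6*x^5 - 2*x^4 + 4*x^3 + x^2) dx. Term by term:
    ∫_0^4 9*x^8 dx = 262144;  ∫_0^4 -18*x^7 dx = -147456;  ∫_0^4 21*x^6 dx = 49152;
    ∫_0^4 -6*x^5 dx = -4096;  ∫_0^4 -2*x^4 dx = -2048/5;  ∫_0^4 4*x^3 dx = 256;
    ∫_0^4 x^2 dx = 64/3.
  Sum: 262144 − 147456 + 49152 − 4096 − 2048/5 + 256 + 64/3 = 2394176/15.
  ∫_0^4 u'(x)^2 dx = ∫_0^4 (144*x^6 - 216*x^5 + 177*x^4 - 48*x^3 - 2*x^2 + 8*x + 1) dx. Term by term:
    ∫_0^4 144*x^6 dx = 2359296/7;  ∫_0^4 -216*x^5 dx = -147456;  ∫_0^4 177*x^4 dx = 181248/5;
    ∫_0^4 -48*x^3 dx = -3072;  ∫_0^4 -2*x^2 dx = -128/3;  ∫_0^4 8*x dx = 64;
    ∫_0^4 1 dx = 4.
  Sum: 2359296/7 − 147456 + 181248/5 − 3072 − 128/3 + 64 + 4 = 23392868/105.
Adding: ||u||_{H^1}^2 = 2394176/15 + 23392868/105 = 8030420/21.


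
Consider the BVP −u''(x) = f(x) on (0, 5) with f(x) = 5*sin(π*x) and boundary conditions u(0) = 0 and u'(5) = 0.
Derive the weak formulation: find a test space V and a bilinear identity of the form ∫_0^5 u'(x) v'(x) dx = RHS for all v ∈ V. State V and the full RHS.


V = {v ∈ H^1(0, 5) : v(0) = 0} (test functions vanish at x = 0 where u is specified); weak form: ∫_0^5 u'v' dx = ∫_0^5 (5*sin(π*x)) v dx for all v ∈ V.

Multiply both sides by a test function v and integrate from 0 to 5:
  ∫_0^5 −u''(x) v(x) dx = ∫_0^5 f(x) v(x) dx.
Integrate the LHS by parts once:
  ∫_0^5 −u'' v dx = −[u'(x) v(x)]_0^5 + ∫_0^5 u'(x) v'(x) dx.
Thus ∫_0^5 u'(x) v'(x) dx = ∫_0^5 f(x) v(x) dx + [u'(x) v(x)]_0^5.
Choose V so that boundary terms are either known or forced to vanish.
Mixed BC: u(0) = 0 (Dirichlet) and u'(5) = 0 (Neumann). Define V = {v ∈ H^1(0, 5) : v(0) = 0}. Then [u' v]_0^5 = u'(5)·v(5) − u'(0)·0 = 0.
Weak formulation: find u (satisfying any essential BC) such that ∫_0^5 u'(x) v'(x) dx = ∫_0^5 f v dx for all v ∈ V (Dirichlet at 0 absorbed into V; the Neumann datum at x = 5 is zero, so no boundary term remains).
Substituting f(x) = 5*sin(π*x), the right-hand side is ∫_0^5 (5*sin(π*x)) v dx.


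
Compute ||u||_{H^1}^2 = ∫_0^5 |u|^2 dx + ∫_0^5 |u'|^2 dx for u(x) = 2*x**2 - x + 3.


||u||_{H^1}^2 = 8875/3

The H^1 norm (squared) on an interval (0, L) is
  ||u||_{H^1}^2 = ∫_0^L u(x)^2 dx + ∫_0^L u'(x)^2 dx.
Compute u'(x) = 4*x - 1.
Then u(x)^2 = 4*x**4 - 4*x**3 + 13*x**2 - 6*x + 9 and u'(x)^2 = 16*x**2 - 8*x + 1.
Integrate each monomial from 0 to 5 using ∫_0^5 c·x^n dx = c·5^(n+1)/(n+1):
  ∫_0^5 u(x)^2 dx = ∫_0^5 (4*x^4 - 4*x^3 + 13*x^2 - 6*x + 9) dx. Term by term:
    ∫_0^5 4*x^4 dx = 2500;  ∫_0^5 -4*x^3 dx = -625;  ∫_0^5 13*x^2 dx = 1625/3;
    ∫_0^5 -6*x dx = -75;  ∫_0^5 9 dx = 45.
  Sum: 2500 − 625 + 1625/3 − 75 + 45 = 7160/3.
  ∫_0^5 u'(x)^2 dx = ∫_0^5 (16*x^2 - 8*x + 1) dx. Term by term:
    ∫_0^5 16*x^2 dx = 2000/3;  ∫_0^5 -8*x dx = -100;  ∫_0^5 1 dx = 5.
  Sum: 2000/3 − 100 + 5 = 1715/3.
Adding: ||u||_{H^1}^2 = 7160/3 + 1715/3 = 8875/3.


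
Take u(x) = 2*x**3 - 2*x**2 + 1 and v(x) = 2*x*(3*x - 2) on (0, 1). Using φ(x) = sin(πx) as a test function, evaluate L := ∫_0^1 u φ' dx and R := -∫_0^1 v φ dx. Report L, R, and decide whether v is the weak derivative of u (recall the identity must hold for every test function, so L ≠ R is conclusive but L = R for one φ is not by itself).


LHS = -2/π + 24/π^3, RHS = -2/π + 24/π^3. Yes, v = u' weakly.

u(x) = 2*x**3 - 2*x**2 + 1, classical derivative u'(x) = 6*x**2 - 4*x.
φ(x) = sin(πx), so φ'(x) = π*cos(π*x).
Note φ(0) = φ(1) = 0, so the boundary term u·φ vanishes.
LHS = ∫_0^1 u(x) φ'(x) dx = ∫_0^1 (2*π*x^3*cos(π*x) - 2*π*x^2*cos(π*x) + π*cos(π*x)) dx. Term by term:
  ∫_0^1 π*cos(π*x) dx = 0;  ∫_0^1 -2*π*x^2*cos(π*x) dx = 4/π;  ∫_0^1 2*π*x^3*cos(π*x) dx = -6/π + 24/π^3.
Sum: 0 + 4/π + -6/π + 24/π^3 = -2/π + 24/π^3.
So LHS = -2/π + 24/π^3.
∫_0^1 v(x) φ(x) dx = ∫_0^1 (6*x^2*sin(π*x) - 4*x*sin(π*x)) dx. Term by term:
  ∫_0^1 -4*x*sin(π*x) dx = -4/π;  ∫_0^1 6*x^2*sin(π*x) dx = -24/π^3 + 6/π.
Sum: -4/π + -24/π^3 + 6/π = -24/π^3 + 2/π.
So RHS = -∫_0^1 v(x) φ(x) dx = -2/π + 24/π^3.
LHS = RHS, so the identity holds for this test φ.
Moreover u is smooth here and v(x) = u'(x) = 6*x**2 - 4*x pointwise, so the identity holds for every test function. Hence v is the weak derivative of u.
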